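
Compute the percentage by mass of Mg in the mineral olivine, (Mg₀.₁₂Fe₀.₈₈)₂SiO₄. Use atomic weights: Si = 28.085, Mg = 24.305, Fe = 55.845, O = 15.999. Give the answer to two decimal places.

M((Mg₀.₁₂Fe₀.₈₈)₂SiO₄) = 196.201 g/mol.
Mg contributes 0.24 × 24.305 = 5.833 g per mole.
5.833/196.201 = 0.0297 → 2.97%.

2.97 wt%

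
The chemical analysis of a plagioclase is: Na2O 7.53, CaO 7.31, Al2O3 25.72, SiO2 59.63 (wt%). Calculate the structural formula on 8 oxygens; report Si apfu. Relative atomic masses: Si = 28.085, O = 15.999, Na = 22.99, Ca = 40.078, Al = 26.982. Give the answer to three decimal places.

Na2O: 7.53/61.979 = 0.12149 mol → 0.24298 mol Na, 0.12149 mol O.
CaO: 7.31/56.077 = 0.13036 mol → 0.13036 mol Ca, 0.13036 mol O.
Al2O3: 25.72/101.961 = 0.25225 mol → 0.50450 mol Al, 0.75675 mol O.
SiO2: 59.63/60.083 = 0.99246 mol → 0.99246 mol Si, 1.98492 mol O.
Total oxygen = 2.99352 mol. Normalization factor = 8/2.99352 = 2.67244.
Si per 8 O = 0.99246 × 2.67244 = 2.652.

2.652 Si apfu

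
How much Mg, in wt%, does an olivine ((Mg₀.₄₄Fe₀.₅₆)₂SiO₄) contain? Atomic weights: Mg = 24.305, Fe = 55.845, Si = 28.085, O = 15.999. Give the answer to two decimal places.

12.15 wt%

M((Mg₀.₄₄Fe₀.₅₆)₂SiO₄) = 176.016 g/mol.
Mg contributes 0.88 × 24.305 = 21.388 g per mole.
21.388/176.016 = 0.1215 → 12.15%.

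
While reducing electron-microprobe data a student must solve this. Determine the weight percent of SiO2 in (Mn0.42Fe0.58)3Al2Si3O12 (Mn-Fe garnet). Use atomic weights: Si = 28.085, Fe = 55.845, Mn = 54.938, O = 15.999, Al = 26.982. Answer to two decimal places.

36.30 wt%

Molar mass of (Mn0.42Fe0.58)3Al2Si3O12 = 1.26*54.938 + 1.74*55.845 + 2*26.982 + 3*28.085 + 12*15.999 = 496.599 g/mol.
Each formula unit contains 3 Si, equivalent to 3/1 = 3.0000 mol SiO2.
M(SiO2) = 1×28.085 + 2×15.999 = 60.083 g/mol.
Mass of SiO2 per formula unit = 3.0000 × 60.083 = 180.249 g.
SiO2 wt% = 180.249 / 496.599 × 100 = 36.30%.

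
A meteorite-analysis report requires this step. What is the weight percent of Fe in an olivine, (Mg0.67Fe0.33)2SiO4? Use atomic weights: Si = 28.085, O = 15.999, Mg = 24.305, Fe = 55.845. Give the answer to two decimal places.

M((Mg0.67Fe0.33)2SiO4) = 161.507 g/mol.
Fe contributes 0.66 × 55.845 = 36.858 g per mole.
36.858/161.507 = 0.2282 → 22.82%.

22.82 mass %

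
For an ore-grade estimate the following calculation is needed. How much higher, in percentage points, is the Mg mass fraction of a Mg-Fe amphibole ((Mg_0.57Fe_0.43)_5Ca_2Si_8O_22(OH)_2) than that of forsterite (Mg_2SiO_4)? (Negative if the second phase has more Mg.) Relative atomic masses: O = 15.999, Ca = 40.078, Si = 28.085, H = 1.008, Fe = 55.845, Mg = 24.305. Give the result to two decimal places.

M((Mg_0.57Fe_0.43)_5Ca_2Si_8O_22(OH)_2) = 880.164 g/mol, so wt% Mg = 69.269/880.164 × 100 = 7.87%.
M(Mg_2SiO_4) = 140.691 g/mol, so wt% Mg = 48.610/140.691 × 100 = 34.55%.
7.87 − 34.55 = -26.68 pp.

-26.68 percentage points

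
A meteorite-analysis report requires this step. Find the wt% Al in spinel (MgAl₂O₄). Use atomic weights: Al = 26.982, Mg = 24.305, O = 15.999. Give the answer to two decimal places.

Molar mass of MgAl₂O₄: 1*24.305 + 2*26.982 + 4*15.999 = 142.265 g/mol.
Mass of Al per formula unit: 2 × 26.982 = 53.964 g.
Weight fraction Al = 53.964 / 142.265 = 0.3793.

37.93 wt%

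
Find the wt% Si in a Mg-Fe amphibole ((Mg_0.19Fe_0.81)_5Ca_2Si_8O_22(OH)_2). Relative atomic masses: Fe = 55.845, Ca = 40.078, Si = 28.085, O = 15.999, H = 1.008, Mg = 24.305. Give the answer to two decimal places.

23.90 wt%

Molar mass of (Mg_0.19Fe_0.81)_5Ca_2Si_8O_22(OH)_2: 0.95*24.305 + 4.05*55.845 + 2*40.078 + 8*28.085 + 24*15.999 + 2*1.008 = 940.090 g/mol.
Mass of Si per formula unit: 8 × 28.085 = 224.680 g.
Weight fraction Si = 224.680 / 940.090 = 0.2390.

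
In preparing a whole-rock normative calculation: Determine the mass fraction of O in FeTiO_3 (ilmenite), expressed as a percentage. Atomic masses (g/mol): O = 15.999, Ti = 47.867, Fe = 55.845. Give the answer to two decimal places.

Formula mass = 1·55.845 + 1·47.867 + 3·15.999 = 151.709 g/mol, of which 47.997 g is O.
So O makes up 47.997/151.709 = 0.3164 of the mass, i.e. 31.64%.

31.64 wt%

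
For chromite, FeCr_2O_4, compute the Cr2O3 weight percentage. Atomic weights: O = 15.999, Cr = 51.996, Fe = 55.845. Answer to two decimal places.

67.90 wt%

Formula mass = 223.833 g/mol.
2 Cr → 1.0000 mol Cr2O3 per formula unit; M(Cr2O3) = 151.989, so Cr2O3 mass = 151.989 g.
151.989/223.833 × 100 = 67.90 wt%.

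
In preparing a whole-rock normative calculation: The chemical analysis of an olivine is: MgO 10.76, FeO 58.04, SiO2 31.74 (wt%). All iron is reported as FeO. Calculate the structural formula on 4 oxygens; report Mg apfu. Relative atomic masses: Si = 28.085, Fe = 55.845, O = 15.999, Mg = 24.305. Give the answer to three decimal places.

MgO: 10.76/40.304 = 0.26697 mol → 0.26697 mol Mg, 0.26697 mol O.
FeO: 58.04/71.844 = 0.80786 mol → 0.80786 mol Fe, 0.80786 mol O.
SiO2: 31.74/60.083 = 0.52827 mol → 0.52827 mol Si, 1.05654 mol O.
Total oxygen = 2.13137 mol. Normalization factor = 4/2.13137 = 1.87673.
Mg per 4 O = 0.26697 × 1.87673 = 0.501.

0.501 Mg apfu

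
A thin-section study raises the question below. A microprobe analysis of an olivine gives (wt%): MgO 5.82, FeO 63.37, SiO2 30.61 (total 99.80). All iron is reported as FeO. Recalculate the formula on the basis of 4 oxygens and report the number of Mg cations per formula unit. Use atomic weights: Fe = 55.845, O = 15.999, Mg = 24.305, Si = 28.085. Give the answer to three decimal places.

0.282 Mg apfu

MgO (M=40.304): mol = 0.14440; Mg = 0.14440, O = 0.14440.
FeO (M=71.844): mol = 0.88205; Fe = 0.88205, O = 0.88205.
SiO2 (M=60.083): mol = 0.50946; Si = 0.50946, O = 1.01892.
ΣO = 2.04537; factor = 4/ΣO = 1.95564.
Mg apfu = 0.14440 × 1.95564 = 0.282.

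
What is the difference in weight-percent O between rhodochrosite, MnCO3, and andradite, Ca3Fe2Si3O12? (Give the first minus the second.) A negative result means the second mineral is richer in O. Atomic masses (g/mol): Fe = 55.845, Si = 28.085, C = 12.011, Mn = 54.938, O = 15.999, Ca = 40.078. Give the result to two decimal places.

First mineral: 47.997 g O in 114.946 g formula = 41.76 wt% O.
Second mineral: 191.988 g O in 508.167 g formula = 37.78 wt% O.
41.76% − 37.78% gives a difference of 3.98 percentage points.

3.98 percentage points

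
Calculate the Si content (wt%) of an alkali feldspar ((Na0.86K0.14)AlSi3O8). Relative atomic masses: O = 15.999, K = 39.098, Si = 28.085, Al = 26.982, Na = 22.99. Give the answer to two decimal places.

M((Na0.86K0.14)AlSi3O8) = 264.474 g/mol.
Si contributes 3 × 28.085 = 84.255 g per mole.
84.255/264.474 = 0.3186 → 31.86%.

31.86 wt%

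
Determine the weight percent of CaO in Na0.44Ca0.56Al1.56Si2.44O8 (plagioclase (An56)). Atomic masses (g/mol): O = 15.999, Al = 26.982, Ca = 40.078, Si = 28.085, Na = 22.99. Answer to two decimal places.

Formula mass = 271.171 g/mol.
0.56 Ca → 0.5600 mol CaO per formula unit; M(CaO) = 56.077, so CaO mass = 31.403 g.
31.403/271.171 × 100 = 11.58 wt%.

11.58 wt%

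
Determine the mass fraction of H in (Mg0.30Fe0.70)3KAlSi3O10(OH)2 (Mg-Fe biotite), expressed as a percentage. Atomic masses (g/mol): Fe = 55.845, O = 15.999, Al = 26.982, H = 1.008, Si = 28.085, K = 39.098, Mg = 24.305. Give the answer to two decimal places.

Formula mass = 0.90*24.305 + 2.10*55.845 + 1*39.098 + 1*26.982 + 3*28.085 + 12*15.999 + 2*1.008 = 483.488 g/mol, of which 2.016 g is H.
So H makes up 2.016/483.488 = 0.0042 of the mass, i.e. 0.42%.

0.42 weight percent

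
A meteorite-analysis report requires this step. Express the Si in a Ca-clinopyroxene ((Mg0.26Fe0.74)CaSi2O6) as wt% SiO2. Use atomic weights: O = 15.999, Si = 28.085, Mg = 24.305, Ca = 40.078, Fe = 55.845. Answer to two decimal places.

50.09 wt%

M((Mg0.26Fe0.74)CaSi2O6) = 239.887 g/mol; M(SiO2) = 60.083 g/mol.
Moles SiO2 per formula unit = 2 Si ÷ 1 = 2.0000.
SiO2 fraction = (2.0000 × 60.083) / 239.887 = 120.166/239.887 = 0.5009.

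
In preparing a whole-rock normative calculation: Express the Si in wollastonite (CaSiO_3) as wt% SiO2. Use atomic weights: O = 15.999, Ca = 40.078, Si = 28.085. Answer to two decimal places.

51.72 wt%

Molar mass of CaSiO_3 = 1*40.078 + 1*28.085 + 3*15.999 = 116.160 g/mol.
Each formula unit contains 1 Si, equivalent to 1/1 = 1.0000 mol SiO2.
M(SiO2) = 1×28.085 + 2×15.999 = 60.083 g/mol.
Mass of SiO2 per formula unit = 1.0000 × 60.083 = 60.083 g.
SiO2 wt% = 60.083 / 116.160 × 100 = 51.72%.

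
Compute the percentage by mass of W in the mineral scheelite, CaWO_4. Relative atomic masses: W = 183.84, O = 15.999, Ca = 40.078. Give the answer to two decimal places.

M(CaWO_4) = 287.914 g/mol.
W contributes 1 × 183.84 = 183.840 g per mole.
183.840/287.914 = 0.6385 → 63.85%.

63.85 mass %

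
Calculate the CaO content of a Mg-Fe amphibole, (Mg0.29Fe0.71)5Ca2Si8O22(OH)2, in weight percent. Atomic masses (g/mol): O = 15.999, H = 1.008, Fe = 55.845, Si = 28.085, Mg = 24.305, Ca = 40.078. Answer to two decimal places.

12.13 wt%

Formula mass = 924.320 g/mol.
2 Ca → 2.0000 mol CaO per formula unit; M(CaO) = 56.077, so CaO mass = 112.154 g.
112.154/924.320 × 100 = 12.13 wt%.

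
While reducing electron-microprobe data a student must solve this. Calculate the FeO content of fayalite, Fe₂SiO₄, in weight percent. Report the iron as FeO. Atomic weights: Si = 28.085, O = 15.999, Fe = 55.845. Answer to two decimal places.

70.51 wt%

M(Fe₂SiO₄) = 203.771 g/mol; M(FeO) = 71.844 g/mol.
Moles FeO per formula unit = 2 Fe ÷ 1 = 2.0000.
FeO fraction = (2.0000 × 71.844) / 203.771 = 143.688/203.771 = 0.7051.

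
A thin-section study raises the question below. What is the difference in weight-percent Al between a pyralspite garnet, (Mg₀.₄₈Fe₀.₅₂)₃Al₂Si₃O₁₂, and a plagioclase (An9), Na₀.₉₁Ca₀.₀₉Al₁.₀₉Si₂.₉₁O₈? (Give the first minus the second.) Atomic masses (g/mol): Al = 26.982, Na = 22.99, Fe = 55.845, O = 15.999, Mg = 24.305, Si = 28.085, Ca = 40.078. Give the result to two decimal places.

First mineral: 53.964 g Al in 452.324 g formula = 11.93 wt% Al.
Second mineral: 29.410 g Al in 263.658 g formula = 11.15 wt% Al.
11.93% − 11.15% gives a difference of 0.78 percentage points.

0.78 percentage points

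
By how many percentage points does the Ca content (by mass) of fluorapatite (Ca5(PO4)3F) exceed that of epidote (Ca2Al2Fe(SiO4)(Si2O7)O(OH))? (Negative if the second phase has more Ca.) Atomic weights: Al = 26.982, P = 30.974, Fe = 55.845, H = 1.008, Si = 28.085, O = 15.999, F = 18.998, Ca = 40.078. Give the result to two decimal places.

M(Ca5(PO4)3F) = 504.298 g/mol, so wt% Ca = 200.390/504.298 × 100 = 39.74%.
M(Ca2Al2Fe(SiO4)(Si2O7)O(OH)) = 483.215 g/mol, so wt% Ca = 80.156/483.215 × 100 = 16.59%.
39.74 − 16.59 = 23.15 pp.

23.15 percentage points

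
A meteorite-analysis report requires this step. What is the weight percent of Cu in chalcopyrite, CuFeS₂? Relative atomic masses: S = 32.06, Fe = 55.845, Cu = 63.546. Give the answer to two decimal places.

M(CuFeS₂) = 183.511 g/mol.
Cu contributes 1 × 63.546 = 63.546 g per mole.
63.546/183.511 = 0.3463 → 34.63%.

34.63 mass %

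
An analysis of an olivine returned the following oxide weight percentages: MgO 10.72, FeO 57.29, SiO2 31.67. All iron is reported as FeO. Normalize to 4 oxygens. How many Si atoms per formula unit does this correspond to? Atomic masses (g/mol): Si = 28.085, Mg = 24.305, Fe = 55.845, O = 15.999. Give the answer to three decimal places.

MgO (M=40.304): mol = 0.26598; Mg = 0.26598, O = 0.26598.
FeO (M=71.844): mol = 0.79742; Fe = 0.79742, O = 0.79742.
SiO2 (M=60.083): mol = 0.52710; Si = 0.52710, O = 1.05420.
ΣO = 2.11760; factor = 4/ΣO = 1.88893.
Si apfu = 0.52710 × 1.88893 = 0.996.

0.996 Si apfu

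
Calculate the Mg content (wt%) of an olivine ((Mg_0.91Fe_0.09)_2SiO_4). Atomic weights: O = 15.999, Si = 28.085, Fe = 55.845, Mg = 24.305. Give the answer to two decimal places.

Formula mass = 1.82×24.305 + 0.18×55.845 + 1×28.085 + 4×15.999 = 146.368 g/mol, of which 44.235 g is Mg.
So Mg makes up 44.235/146.368 = 0.3022 of the mass, i.e. 30.22%.

30.22 wt%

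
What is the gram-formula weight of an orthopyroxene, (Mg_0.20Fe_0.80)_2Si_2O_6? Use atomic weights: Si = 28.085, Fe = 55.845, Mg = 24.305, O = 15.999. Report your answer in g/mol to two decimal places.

The formula mass is the sum 0.40(24.305) + 1.60(55.845) + 2(28.085) + 6(15.999).

251.24 g/mol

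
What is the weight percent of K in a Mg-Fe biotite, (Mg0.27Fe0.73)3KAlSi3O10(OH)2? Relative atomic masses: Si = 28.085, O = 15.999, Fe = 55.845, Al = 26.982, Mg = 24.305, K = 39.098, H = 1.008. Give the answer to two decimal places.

8.04 weight percent

Molar mass of (Mg0.27Fe0.73)3KAlSi3O10(OH)2: 0.81×24.305 + 2.19×55.845 + 1×39.098 + 1×26.982 + 3×28.085 + 12×15.999 + 2×1.008 = 486.327 g/mol.
Mass of K per formula unit: 1 × 39.098 = 39.098 g.
Weight fraction K = 39.098 / 486.327 = 0.0804.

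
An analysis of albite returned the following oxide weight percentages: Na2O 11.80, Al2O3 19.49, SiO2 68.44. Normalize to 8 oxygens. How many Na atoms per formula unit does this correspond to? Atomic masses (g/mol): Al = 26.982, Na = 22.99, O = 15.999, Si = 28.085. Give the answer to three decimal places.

1.001 Na apfu

11.80 wt% Na2O ÷ 61.979 g/mol = 0.19039 mol, giving 0.38078 Na and 0.19039 O.
19.49 wt% Al2O3 ÷ 101.961 g/mol = 0.19115 mol, giving 0.38230 Al and 0.57345 O.
68.44 wt% SiO2 ÷ 60.083 g/mol = 1.13909 mol, giving 1.13909 Si and 2.27818 O.
Oxygen sums to 3.04202; scaling by 8/3.04202 = 2.62983 puts the formula on 8 O.
Na: 0.38078 × 2.62983 = 1.001 atoms per formula unit.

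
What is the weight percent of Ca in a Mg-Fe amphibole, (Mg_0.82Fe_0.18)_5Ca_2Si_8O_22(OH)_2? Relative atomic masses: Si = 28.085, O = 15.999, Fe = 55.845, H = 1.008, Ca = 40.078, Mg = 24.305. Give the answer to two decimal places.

9.53 mass %

Formula mass = 4.10×24.305 + 0.90×55.845 + 2×40.078 + 8×28.085 + 24×15.999 + 2×1.008 = 840.739 g/mol, of which 80.156 g is Ca.
So Ca makes up 80.156/840.739 = 0.0953 of the mass, i.e. 9.53%.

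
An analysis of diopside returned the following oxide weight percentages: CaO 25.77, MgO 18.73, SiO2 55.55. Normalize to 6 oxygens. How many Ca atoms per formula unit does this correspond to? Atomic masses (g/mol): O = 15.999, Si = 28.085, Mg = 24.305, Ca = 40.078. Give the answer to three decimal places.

0.994 Ca apfu

25.77 wt% CaO ÷ 56.077 g/mol = 0.45955 mol, giving 0.45955 Ca and 0.45955 O.
18.73 wt% MgO ÷ 40.304 g/mol = 0.46472 mol, giving 0.46472 Mg and 0.46472 O.
55.55 wt% SiO2 ÷ 60.083 g/mol = 0.92455 mol, giving 0.92455 Si and 1.84910 O.
Oxygen sums to 2.77337; scaling by 6/2.77337 = 2.16343 puts the formula on 6 O.
Ca: 0.45955 × 2.16343 = 0.994 atoms per formula unit.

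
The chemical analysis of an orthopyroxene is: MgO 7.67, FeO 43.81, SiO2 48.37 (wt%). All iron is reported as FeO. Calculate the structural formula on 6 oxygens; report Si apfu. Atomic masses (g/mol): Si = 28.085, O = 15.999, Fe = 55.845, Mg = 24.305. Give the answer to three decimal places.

2.004 Si apfu

MgO (M=40.304): mol = 0.19030; Mg = 0.19030, O = 0.19030.
FeO (M=71.844): mol = 0.60979; Fe = 0.60979, O = 0.60979.
SiO2 (M=60.083): mol = 0.80505; Si = 0.80505, O = 1.61010.
ΣO = 2.41019; factor = 6/ΣO = 2.48943.
Si apfu = 0.80505 × 2.48943 = 2.004.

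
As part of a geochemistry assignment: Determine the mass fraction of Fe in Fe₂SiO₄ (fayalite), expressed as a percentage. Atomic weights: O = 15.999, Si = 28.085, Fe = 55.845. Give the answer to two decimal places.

54.81 weight percent

M(Fe₂SiO₄) = 203.771 g/mol.
Fe contributes 2 × 55.845 = 111.690 g per mole.
111.690/203.771 = 0.5481 → 54.81%.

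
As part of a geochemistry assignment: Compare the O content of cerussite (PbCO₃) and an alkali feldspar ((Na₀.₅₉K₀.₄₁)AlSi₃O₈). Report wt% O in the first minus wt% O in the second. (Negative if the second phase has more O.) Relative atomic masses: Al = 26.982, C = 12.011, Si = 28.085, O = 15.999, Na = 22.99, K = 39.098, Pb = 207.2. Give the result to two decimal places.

M(PbCO₃) = 267.208 g/mol, so wt% O = 47.997/267.208 × 100 = 17.96%.
M((Na₀.₅₉K₀.₄₁)AlSi₃O₈) = 268.823 g/mol, so wt% O = 127.992/268.823 × 100 = 47.61%.
17.96 − 47.61 = -29.65 pp.

-29.65 percentage points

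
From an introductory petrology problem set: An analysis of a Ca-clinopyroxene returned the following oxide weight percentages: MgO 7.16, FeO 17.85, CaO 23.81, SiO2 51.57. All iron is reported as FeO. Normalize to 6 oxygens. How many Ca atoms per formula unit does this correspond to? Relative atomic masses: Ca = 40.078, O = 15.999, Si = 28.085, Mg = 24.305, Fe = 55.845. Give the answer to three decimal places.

7.16 wt% MgO ÷ 40.304 g/mol = 0.17765 mol, giving 0.17765 Mg and 0.17765 O.
17.85 wt% FeO ÷ 71.844 g/mol = 0.24845 mol, giving 0.24845 Fe and 0.24845 O.
23.81 wt% CaO ÷ 56.077 g/mol = 0.42459 mol, giving 0.42459 Ca and 0.42459 O.
51.57 wt% SiO2 ÷ 60.083 g/mol = 0.85831 mol, giving 0.85831 Si and 1.71662 O.
Oxygen sums to 2.56731; scaling by 6/2.56731 = 2.33708 puts the formula on 6 O.
Ca: 0.42459 × 2.33708 = 0.992 atoms per formula unit.

0.992 Ca apfu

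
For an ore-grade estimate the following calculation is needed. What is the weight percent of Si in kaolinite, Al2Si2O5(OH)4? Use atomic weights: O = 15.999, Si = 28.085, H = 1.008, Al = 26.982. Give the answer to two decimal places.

Molar mass of Al2Si2O5(OH)4: 2×26.982 + 2×28.085 + 9×15.999 + 4×1.008 = 258.157 g/mol.
Mass of Si per formula unit: 2 × 28.085 = 56.170 g.
Weight fraction Si = 56.170 / 258.157 = 0.2176.

21.76 mass %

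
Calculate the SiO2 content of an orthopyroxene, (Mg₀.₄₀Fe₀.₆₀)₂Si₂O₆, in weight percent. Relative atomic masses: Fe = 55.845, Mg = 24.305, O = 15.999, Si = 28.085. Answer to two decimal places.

M((Mg₀.₄₀Fe₀.₆₀)₂Si₂O₆) = 238.622 g/mol; M(SiO2) = 60.083 g/mol.
Moles SiO2 per formula unit = 2 Si ÷ 1 = 2.0000.
SiO2 fraction = (2.0000 × 60.083) / 238.622 = 120.166/238.622 = 0.5036.

50.36 wt%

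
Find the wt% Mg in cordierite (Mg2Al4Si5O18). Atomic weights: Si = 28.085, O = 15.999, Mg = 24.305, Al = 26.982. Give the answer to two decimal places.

8.31 wt%

Formula mass = 2·24.305 + 4·26.982 + 5·28.085 + 18·15.999 = 584.945 g/mol, of which 48.610 g is Mg.
So Mg makes up 48.610/584.945 = 0.0831 of the mass, i.e. 8.31%.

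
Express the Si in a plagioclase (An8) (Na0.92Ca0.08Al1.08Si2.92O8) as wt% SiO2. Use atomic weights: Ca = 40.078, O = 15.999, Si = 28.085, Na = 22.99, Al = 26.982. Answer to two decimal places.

M(Na0.92Ca0.08Al1.08Si2.92O8) = 263.498 g/mol; M(SiO2) = 60.083 g/mol.
Moles SiO2 per formula unit = 2.92 Si ÷ 1 = 2.9200.
SiO2 fraction = (2.9200 × 60.083) / 263.498 = 175.442/263.498 = 0.6658.

66.58 wt%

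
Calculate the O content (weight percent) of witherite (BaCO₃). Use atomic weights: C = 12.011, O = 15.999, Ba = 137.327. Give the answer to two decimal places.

24.32 weight percent

Molar mass of BaCO₃: 1*137.327 + 1*12.011 + 3*15.999 = 197.335 g/mol.
Mass of O per formula unit: 3 × 15.999 = 47.997 g.
Weight fraction O = 47.997 / 197.335 = 0.2432.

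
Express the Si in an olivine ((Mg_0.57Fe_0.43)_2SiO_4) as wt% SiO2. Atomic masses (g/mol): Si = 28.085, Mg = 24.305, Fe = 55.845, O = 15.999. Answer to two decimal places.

M((Mg_0.57Fe_0.43)_2SiO_4) = 167.815 g/mol; M(SiO2) = 60.083 g/mol.
Moles SiO2 per formula unit = 1 Si ÷ 1 = 1.0000.
SiO2 fraction = (1.0000 × 60.083) / 167.815 = 60.083/167.815 = 0.3580.

35.80 wt%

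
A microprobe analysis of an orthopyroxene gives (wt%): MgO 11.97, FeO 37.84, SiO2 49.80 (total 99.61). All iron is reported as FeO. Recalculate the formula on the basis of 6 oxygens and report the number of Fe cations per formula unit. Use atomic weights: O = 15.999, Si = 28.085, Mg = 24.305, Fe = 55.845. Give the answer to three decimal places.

1.274 Fe apfu

MgO (M=40.304): mol = 0.29699; Mg = 0.29699, O = 0.29699.
FeO (M=71.844): mol = 0.52670; Fe = 0.52670, O = 0.52670.
SiO2 (M=60.083): mol = 0.82885; Si = 0.82885, O = 1.65770.
ΣO = 2.48139; factor = 6/ΣO = 2.41800.
Fe apfu = 0.52670 × 2.41800 = 1.274.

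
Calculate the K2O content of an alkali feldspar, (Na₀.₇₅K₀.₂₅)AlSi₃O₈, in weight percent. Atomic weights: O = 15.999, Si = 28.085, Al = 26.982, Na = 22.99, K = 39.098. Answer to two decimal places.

4.42 wt%

Formula mass = 266.246 g/mol.
0.25 K → 0.1250 mol K2O per formula unit; M(K2O) = 94.195, so K2O mass = 11.774 g.
11.774/266.246 × 100 = 4.42 wt%.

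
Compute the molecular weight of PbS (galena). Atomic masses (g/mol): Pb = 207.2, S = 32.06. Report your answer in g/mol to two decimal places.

239.26 g/mol

The formula mass is the sum 1·207.2 + 1·32.06.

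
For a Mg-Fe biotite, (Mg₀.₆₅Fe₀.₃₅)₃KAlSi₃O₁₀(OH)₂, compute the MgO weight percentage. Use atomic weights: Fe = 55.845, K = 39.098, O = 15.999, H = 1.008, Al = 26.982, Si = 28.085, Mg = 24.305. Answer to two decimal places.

17.45 wt%

M((Mg₀.₆₅Fe₀.₃₅)₃KAlSi₃O₁₀(OH)₂) = 450.371 g/mol; M(MgO) = 40.304 g/mol.
Moles MgO per formula unit = 1.95 Mg ÷ 1 = 1.9500.
MgO fraction = (1.9500 × 40.304) / 450.371 = 78.593/450.371 = 0.1745.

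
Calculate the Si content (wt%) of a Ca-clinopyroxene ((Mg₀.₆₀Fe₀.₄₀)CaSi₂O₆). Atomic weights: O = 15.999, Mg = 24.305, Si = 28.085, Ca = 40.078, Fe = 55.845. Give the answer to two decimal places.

24.51 wt%

Molar mass of (Mg₀.₆₀Fe₀.₄₀)CaSi₂O₆: 0.60×24.305 + 0.40×55.845 + 1×40.078 + 2×28.085 + 6×15.999 = 229.163 g/mol.
Mass of Si per formula unit: 2 × 28.085 = 56.170 g.
Weight fraction Si = 56.170 / 229.163 = 0.2451.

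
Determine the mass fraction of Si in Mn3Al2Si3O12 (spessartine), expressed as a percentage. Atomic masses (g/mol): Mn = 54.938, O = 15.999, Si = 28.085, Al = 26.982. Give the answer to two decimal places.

17.02 wt%

Molar mass of Mn3Al2Si3O12: 3*54.938 + 2*26.982 + 3*28.085 + 12*15.999 = 495.021 g/mol.
Mass of Si per formula unit: 3 × 28.085 = 84.255 g.
Weight fraction Si = 84.255 / 495.021 = 0.1702.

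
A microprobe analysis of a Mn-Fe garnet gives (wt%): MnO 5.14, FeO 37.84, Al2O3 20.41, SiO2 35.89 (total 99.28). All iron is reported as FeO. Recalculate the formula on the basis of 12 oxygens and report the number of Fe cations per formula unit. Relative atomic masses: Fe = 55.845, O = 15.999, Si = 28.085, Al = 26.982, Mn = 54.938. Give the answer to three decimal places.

5.14 wt% MnO ÷ 70.937 g/mol = 0.07246 mol, giving 0.07246 Mn and 0.07246 O.
37.84 wt% FeO ÷ 71.844 g/mol = 0.52670 mol, giving 0.52670 Fe and 0.52670 O.
20.41 wt% Al2O3 ÷ 101.961 g/mol = 0.20017 mol, giving 0.40034 Al and 0.60051 O.
35.89 wt% SiO2 ÷ 60.083 g/mol = 0.59734 mol, giving 0.59734 Si and 1.19468 O.
Oxygen sums to 2.39435; scaling by 12/2.39435 = 5.01180 puts the formula on 12 O.
Fe: 0.52670 × 5.01180 = 2.640 atoms per formula unit.

2.640 Fe apfu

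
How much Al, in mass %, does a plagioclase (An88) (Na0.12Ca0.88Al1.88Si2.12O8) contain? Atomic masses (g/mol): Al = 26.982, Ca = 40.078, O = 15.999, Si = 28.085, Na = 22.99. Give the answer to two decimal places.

Formula mass = 0.12×22.99 + 0.88×40.078 + 1.88×26.982 + 2.12×28.085 + 8×15.999 = 276.286 g/mol, of which 50.726 g is Al.
So Al makes up 50.726/276.286 = 0.1836 of the mass, i.e. 18.36%.

18.36 mass %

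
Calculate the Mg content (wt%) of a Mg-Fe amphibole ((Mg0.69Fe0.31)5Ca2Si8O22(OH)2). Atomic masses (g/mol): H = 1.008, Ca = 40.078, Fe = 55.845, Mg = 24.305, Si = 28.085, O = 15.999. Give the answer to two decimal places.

9.74 wt%

M((Mg0.69Fe0.31)5Ca2Si8O22(OH)2) = 861.240 g/mol.
Mg contributes 3.45 × 24.305 = 83.852 g per mole.
83.852/861.240 = 0.0974 → 9.74%.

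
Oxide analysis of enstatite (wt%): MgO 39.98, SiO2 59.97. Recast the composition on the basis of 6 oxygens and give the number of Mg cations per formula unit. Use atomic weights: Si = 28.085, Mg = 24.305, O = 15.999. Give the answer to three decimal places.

39.98 wt% MgO ÷ 40.304 g/mol = 0.99196 mol, giving 0.99196 Mg and 0.99196 O.
59.97 wt% SiO2 ÷ 60.083 g/mol = 0.99812 mol, giving 0.99812 Si and 1.99624 O.
Oxygen sums to 2.98820; scaling by 6/2.98820 = 2.00790 puts the formula on 6 O.
Mg: 0.99196 × 2.00790 = 1.992 atoms per formula unit.

1.992 Mg apfu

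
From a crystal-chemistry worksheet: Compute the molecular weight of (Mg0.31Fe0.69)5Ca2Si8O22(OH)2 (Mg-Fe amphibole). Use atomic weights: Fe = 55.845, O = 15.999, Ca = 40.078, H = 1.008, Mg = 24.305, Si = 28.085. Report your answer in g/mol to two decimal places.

The formula mass is the sum 1.55*24.305 + 3.45*55.845 + 2*40.078 + 8*28.085 + 24*15.999 + 2*1.008.

921.17 g/mol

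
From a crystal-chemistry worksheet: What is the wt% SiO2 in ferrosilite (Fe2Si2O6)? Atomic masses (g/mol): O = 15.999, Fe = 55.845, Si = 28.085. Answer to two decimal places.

M(Fe2Si2O6) = 263.854 g/mol; M(SiO2) = 60.083 g/mol.
Moles SiO2 per formula unit = 2 Si ÷ 1 = 2.0000.
SiO2 fraction = (2.0000 × 60.083) / 263.854 = 120.166/263.854 = 0.4554.

45.54 wt%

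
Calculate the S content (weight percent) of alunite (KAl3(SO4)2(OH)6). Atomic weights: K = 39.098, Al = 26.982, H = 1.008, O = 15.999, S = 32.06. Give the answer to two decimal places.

15.48 weight percent

Molar mass of KAl3(SO4)2(OH)6: 1×39.098 + 3×26.982 + 2×32.06 + 14×15.999 + 6×1.008 = 414.198 g/mol.
Mass of S per formula unit: 2 × 32.06 = 64.120 g.
Weight fraction S = 64.120 / 414.198 = 0.1548.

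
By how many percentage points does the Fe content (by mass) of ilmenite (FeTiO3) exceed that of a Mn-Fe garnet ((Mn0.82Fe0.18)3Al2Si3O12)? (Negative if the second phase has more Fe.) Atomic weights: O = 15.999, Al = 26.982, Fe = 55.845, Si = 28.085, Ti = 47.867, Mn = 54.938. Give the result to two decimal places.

30.72 percentage points

Fe in FeTiO3: molar mass 151.709 g/mol; 1×55.845 = 55.845 g → 36.81 wt%.
Fe in (Mn0.82Fe0.18)3Al2Si3O12: molar mass 495.511 g/mol; 0.54×55.845 = 30.156 g → 6.09 wt%.
Difference = 36.81 − 6.09 = 30.72 percentage points.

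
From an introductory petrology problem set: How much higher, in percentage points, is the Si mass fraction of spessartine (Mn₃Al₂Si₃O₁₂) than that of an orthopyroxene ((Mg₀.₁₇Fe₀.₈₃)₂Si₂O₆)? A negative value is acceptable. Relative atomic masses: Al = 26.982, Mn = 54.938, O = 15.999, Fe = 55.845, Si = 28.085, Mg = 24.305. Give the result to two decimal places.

Si in Mn₃Al₂Si₃O₁₂: molar mass 495.021 g/mol; 3×28.085 = 84.255 g → 17.02 wt%.
Si in (Mg₀.₁₇Fe₀.₈₃)₂Si₂O₆: molar mass 253.130 g/mol; 2×28.085 = 56.170 g → 22.19 wt%.
Difference = 17.02 − 22.19 = -5.17 percentage points.

-5.17 percentage points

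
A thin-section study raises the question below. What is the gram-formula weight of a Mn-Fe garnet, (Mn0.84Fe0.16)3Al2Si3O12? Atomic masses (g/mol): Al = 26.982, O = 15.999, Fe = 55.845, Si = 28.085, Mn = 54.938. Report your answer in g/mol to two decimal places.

M = 2.52×54.938 + 0.48×55.845 + 2×26.982 + 3×28.085 + 12×15.999

495.46 g/mol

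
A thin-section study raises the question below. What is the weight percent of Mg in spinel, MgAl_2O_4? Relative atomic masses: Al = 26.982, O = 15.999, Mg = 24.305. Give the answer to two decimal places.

Molar mass of MgAl_2O_4: 1×24.305 + 2×26.982 + 4×15.999 = 142.265 g/mol.
Mass of Mg per formula unit: 1 × 24.305 = 24.305 g.
Weight fraction Mg = 24.305 / 142.265 = 0.1708.

17.08 mass %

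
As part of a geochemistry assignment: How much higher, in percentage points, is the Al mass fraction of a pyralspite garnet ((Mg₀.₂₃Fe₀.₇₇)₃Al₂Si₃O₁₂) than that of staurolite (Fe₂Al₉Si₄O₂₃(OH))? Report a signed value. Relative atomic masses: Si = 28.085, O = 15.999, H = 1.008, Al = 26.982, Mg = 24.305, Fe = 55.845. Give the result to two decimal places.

Al in (Mg₀.₂₃Fe₀.₇₇)₃Al₂Si₃O₁₂: molar mass 475.979 g/mol; 2×26.982 = 53.964 g → 11.34 wt%.
Al in Fe₂Al₉Si₄O₂₃(OH): molar mass 851.852 g/mol; 9×26.982 = 242.838 g → 28.51 wt%.
Difference = 11.34 − 28.51 = -17.17 percentage points.

-17.17 percentage points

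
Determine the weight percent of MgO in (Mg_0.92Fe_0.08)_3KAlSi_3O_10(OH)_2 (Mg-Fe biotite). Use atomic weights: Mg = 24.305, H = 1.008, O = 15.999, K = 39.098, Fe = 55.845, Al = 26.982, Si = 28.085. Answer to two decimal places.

26.18 wt%

M((Mg_0.92Fe_0.08)_3KAlSi_3O_10(OH)_2) = 424.824 g/mol; M(MgO) = 40.304 g/mol.
Moles MgO per formula unit = 2.76 Mg ÷ 1 = 2.7600.
MgO fraction = (2.7600 × 40.304) / 424.824 = 111.239/424.824 = 0.2618.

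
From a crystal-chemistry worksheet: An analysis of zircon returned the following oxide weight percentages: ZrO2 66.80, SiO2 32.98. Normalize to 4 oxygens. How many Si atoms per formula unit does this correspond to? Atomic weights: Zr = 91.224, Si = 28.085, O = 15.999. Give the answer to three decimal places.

66.80 wt% ZrO2 ÷ 123.222 g/mol = 0.54211 mol, giving 0.54211 Zr and 1.08422 O.
32.98 wt% SiO2 ÷ 60.083 g/mol = 0.54891 mol, giving 0.54891 Si and 1.09782 O.
Oxygen sums to 2.18204; scaling by 4/2.18204 = 1.83315 puts the formula on 4 O.
Si: 0.54891 × 1.83315 = 1.006 atoms per formula unit.

1.006 Si apfu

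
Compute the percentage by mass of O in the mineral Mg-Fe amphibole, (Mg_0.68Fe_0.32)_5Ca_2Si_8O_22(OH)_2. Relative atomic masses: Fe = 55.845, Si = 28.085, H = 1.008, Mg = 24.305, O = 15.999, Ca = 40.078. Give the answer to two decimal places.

44.50 wt%

M((Mg_0.68Fe_0.32)_5Ca_2Si_8O_22(OH)_2) = 862.817 g/mol.
O contributes 24 × 15.999 = 383.976 g per mole.
383.976/862.817 = 0.4450 → 44.50%.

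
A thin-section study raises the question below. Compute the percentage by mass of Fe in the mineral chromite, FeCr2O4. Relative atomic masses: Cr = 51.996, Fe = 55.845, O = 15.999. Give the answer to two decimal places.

24.95 weight percent

Formula mass = 1·55.845 + 2·51.996 + 4·15.999 = 223.833 g/mol, of which 55.845 g is Fe.
So Fe makes up 55.845/223.833 = 0.2495 of the mass, i.e. 24.95%.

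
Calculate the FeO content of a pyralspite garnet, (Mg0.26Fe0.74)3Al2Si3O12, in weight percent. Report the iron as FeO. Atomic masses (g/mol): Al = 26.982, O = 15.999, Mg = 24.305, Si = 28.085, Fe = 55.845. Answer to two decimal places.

33.71 wt%

M((Mg0.26Fe0.74)3Al2Si3O12) = 473.141 g/mol; M(FeO) = 71.844 g/mol.
Moles FeO per formula unit = 2.22 Fe ÷ 1 = 2.2200.
FeO fraction = (2.2200 × 71.844) / 473.141 = 159.494/473.141 = 0.3371.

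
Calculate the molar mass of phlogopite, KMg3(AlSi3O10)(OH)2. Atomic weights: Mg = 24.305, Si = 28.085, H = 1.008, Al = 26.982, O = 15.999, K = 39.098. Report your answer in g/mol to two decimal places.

417.25 g/mol

M = 1×39.098 + 3×24.305 + 1×26.982 + 3×28.085 + 12×15.999 + 2×1.008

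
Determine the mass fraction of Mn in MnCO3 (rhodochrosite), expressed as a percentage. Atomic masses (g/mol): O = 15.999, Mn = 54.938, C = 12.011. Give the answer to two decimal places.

47.79 wt%

M(MnCO3) = 114.946 g/mol.
Mn contributes 1 × 54.938 = 54.938 g per mole.
54.938/114.946 = 0.4779 → 47.79%.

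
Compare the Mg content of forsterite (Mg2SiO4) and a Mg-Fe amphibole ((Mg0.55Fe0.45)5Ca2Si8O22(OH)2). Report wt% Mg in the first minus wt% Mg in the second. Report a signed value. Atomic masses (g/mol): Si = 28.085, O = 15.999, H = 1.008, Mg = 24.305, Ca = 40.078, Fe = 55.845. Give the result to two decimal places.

26.98 percentage points

First mineral: 48.610 g Mg in 140.691 g formula = 34.55 wt% Mg.
Second mineral: 66.839 g Mg in 883.318 g formula = 7.57 wt% Mg.
34.55% − 7.57% gives a difference of 26.98 percentage points.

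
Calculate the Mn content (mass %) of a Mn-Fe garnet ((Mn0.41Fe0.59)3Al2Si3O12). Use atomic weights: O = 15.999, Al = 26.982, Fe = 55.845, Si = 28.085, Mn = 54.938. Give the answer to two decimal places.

13.61 mass %

Formula mass = 1.23*54.938 + 1.77*55.845 + 2*26.982 + 3*28.085 + 12*15.999 = 496.626 g/mol, of which 67.574 g is Mn.
So Mn makes up 67.574/496.626 = 0.1361 of the mass, i.e. 13.61%.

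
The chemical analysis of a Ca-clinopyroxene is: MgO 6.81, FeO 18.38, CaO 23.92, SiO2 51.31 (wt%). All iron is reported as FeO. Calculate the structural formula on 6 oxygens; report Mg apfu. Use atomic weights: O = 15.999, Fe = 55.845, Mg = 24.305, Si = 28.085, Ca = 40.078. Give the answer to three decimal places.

MgO: 6.81/40.304 = 0.16897 mol → 0.16897 mol Mg, 0.16897 mol O.
FeO: 18.38/71.844 = 0.25583 mol → 0.25583 mol Fe, 0.25583 mol O.
CaO: 23.92/56.077 = 0.42656 mol → 0.42656 mol Ca, 0.42656 mol O.
SiO2: 51.31/60.083 = 0.85399 mol → 0.85399 mol Si, 1.70798 mol O.
Total oxygen = 2.55934 mol. Normalization factor = 6/2.55934 = 2.34435.
Mg per 6 O = 0.16897 × 2.34435 = 0.396.

0.396 Mg apfu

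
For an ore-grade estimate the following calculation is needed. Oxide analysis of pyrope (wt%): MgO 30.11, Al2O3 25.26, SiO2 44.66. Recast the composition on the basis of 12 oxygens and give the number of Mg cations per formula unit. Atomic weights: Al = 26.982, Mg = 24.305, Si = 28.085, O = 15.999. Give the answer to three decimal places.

MgO: 30.11/40.304 = 0.74707 mol → 0.74707 mol Mg, 0.74707 mol O.
Al2O3: 25.26/101.961 = 0.24774 mol → 0.49548 mol Al, 0.74322 mol O.
SiO2: 44.66/60.083 = 0.74331 mol → 0.74331 mol Si, 1.48662 mol O.
Total oxygen = 2.97691 mol. Normalization factor = 12/2.97691 = 4.03103.
Mg per 12 O = 0.74707 × 4.03103 = 3.011.

3.011 Mg apfu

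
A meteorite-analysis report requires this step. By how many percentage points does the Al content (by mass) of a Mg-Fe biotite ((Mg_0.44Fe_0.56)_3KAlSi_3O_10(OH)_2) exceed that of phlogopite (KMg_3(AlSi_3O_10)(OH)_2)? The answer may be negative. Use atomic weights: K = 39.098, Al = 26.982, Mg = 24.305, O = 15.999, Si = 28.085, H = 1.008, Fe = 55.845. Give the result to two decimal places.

-0.73 percentage points

M((Mg_0.44Fe_0.56)_3KAlSi_3O_10(OH)_2) = 470.241 g/mol, so wt% Al = 26.982/470.241 × 100 = 5.74%.
M(KMg_3(AlSi_3O_10)(OH)_2) = 417.254 g/mol, so wt% Al = 26.982/417.254 × 100 = 6.47%.
5.74 − 6.47 = -0.73 pp.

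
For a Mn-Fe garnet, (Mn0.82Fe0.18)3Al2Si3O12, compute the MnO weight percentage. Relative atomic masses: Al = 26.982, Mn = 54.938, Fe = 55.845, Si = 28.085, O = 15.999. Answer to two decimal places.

35.22 wt%

Formula mass = 495.511 g/mol.
2.46 Mn → 2.4600 mol MnO per formula unit; M(MnO) = 70.937, so MnO mass = 174.505 g.
174.505/495.511 × 100 = 35.22 wt%.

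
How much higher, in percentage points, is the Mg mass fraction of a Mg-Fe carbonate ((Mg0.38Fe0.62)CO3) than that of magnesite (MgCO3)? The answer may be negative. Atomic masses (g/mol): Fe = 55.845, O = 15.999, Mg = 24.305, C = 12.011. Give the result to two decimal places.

M((Mg0.38Fe0.62)CO3) = 103.868 g/mol, so wt% Mg = 9.236/103.868 × 100 = 8.89%.
M(MgCO3) = 84.313 g/mol, so wt% Mg = 24.305/84.313 × 100 = 28.83%.
8.89 − 28.83 = -19.94 pp.

-19.94 percentage points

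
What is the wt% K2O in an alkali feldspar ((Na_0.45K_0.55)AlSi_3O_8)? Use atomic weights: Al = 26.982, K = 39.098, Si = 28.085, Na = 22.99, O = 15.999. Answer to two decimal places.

9.56 wt%

Molar mass of (Na_0.45K_0.55)AlSi_3O_8 = 0.45·22.99 + 0.55·39.098 + 1·26.982 + 3·28.085 + 8·15.999 = 271.078 g/mol.
Each formula unit contains 0.55 K, equivalent to 0.55/2 = 0.2750 mol K2O.
M(K2O) = 2×39.098 + 1×15.999 = 94.195 g/mol.
Mass of K2O per formula unit = 0.2750 × 94.195 = 25.904 g.
K2O wt% = 25.904 / 271.078 × 100 = 9.56%.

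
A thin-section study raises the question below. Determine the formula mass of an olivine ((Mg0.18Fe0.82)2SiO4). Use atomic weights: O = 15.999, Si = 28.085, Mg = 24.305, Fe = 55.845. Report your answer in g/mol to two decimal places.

192.42 g/mol

M = 0.36×24.305 + 1.64×55.845 + 1×28.085 + 4×15.999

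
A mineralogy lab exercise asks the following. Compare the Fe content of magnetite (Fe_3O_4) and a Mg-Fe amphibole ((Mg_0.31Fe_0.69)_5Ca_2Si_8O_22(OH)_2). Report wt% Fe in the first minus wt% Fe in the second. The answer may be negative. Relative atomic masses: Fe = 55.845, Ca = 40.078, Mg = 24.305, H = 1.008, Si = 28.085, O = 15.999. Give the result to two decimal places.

51.44 percentage points

Fe in Fe_3O_4: molar mass 231.531 g/mol; 3×55.845 = 167.535 g → 72.36 wt%.
Fe in (Mg_0.31Fe_0.69)_5Ca_2Si_8O_22(OH)_2: molar mass 921.166 g/mol; 3.45×55.845 = 192.665 g → 20.92 wt%.
Difference = 72.36 − 20.92 = 51.44 percentage points.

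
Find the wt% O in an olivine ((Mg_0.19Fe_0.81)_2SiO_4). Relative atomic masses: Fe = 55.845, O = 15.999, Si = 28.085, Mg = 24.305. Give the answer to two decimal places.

Molar mass of (Mg_0.19Fe_0.81)_2SiO_4: 0.38*24.305 + 1.62*55.845 + 1*28.085 + 4*15.999 = 191.786 g/mol.
Mass of O per formula unit: 4 × 15.999 = 63.996 g.
Weight fraction O = 63.996 / 191.786 = 0.3337.

33.37 mass %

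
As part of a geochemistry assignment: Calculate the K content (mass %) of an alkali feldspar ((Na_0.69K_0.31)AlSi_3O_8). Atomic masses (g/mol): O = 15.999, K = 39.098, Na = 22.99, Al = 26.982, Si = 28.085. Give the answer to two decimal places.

4.54 mass %

M((Na_0.69K_0.31)AlSi_3O_8) = 267.212 g/mol.
K contributes 0.31 × 39.098 = 12.120 g per mole.
12.120/267.212 = 0.0454 → 4.54%.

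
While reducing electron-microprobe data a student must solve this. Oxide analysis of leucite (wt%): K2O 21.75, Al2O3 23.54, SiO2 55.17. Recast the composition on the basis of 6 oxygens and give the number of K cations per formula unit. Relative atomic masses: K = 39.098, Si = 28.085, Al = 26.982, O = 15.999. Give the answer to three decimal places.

21.75 wt% K2O ÷ 94.195 g/mol = 0.23090 mol, giving 0.46180 K and 0.23090 O.
23.54 wt% Al2O3 ÷ 101.961 g/mol = 0.23087 mol, giving 0.46174 Al and 0.69261 O.
55.17 wt% SiO2 ÷ 60.083 g/mol = 0.91823 mol, giving 0.91823 Si and 1.83646 O.
Oxygen sums to 2.75997; scaling by 6/2.75997 = 2.17394 puts the formula on 6 O.
K: 0.46180 × 2.17394 = 1.004 atoms per formula unit.

1.004 K apfu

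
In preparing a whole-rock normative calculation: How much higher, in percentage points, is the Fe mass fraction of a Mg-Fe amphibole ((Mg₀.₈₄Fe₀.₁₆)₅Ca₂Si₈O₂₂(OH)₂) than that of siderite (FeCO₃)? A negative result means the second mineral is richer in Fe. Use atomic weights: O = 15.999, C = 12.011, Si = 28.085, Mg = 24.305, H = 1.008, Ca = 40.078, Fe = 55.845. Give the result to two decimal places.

-42.87 percentage points

Fe in (Mg₀.₈₄Fe₀.₁₆)₅Ca₂Si₈O₂₂(OH)₂: molar mass 837.585 g/mol; 0.80×55.845 = 44.676 g → 5.33 wt%.
Fe in FeCO₃: molar mass 115.853 g/mol; 1×55.845 = 55.845 g → 48.20 wt%.
Difference = 5.33 − 48.20 = -42.87 percentage points.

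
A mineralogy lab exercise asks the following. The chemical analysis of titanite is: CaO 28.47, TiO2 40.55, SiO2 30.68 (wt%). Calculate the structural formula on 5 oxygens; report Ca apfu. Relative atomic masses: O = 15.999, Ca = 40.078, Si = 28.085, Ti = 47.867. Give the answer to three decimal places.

0.998 Ca apfu

CaO (M=56.077): mol = 0.50769; Ca = 0.50769, O = 0.50769.
TiO2 (M=79.865): mol = 0.50773; Ti = 0.50773, O = 1.01546.
SiO2 (M=60.083): mol = 0.51063; Si = 0.51063, O = 1.02126.
ΣO = 2.54441; factor = 5/ΣO = 1.96509.
Ca apfu = 0.50769 × 1.96509 = 0.998.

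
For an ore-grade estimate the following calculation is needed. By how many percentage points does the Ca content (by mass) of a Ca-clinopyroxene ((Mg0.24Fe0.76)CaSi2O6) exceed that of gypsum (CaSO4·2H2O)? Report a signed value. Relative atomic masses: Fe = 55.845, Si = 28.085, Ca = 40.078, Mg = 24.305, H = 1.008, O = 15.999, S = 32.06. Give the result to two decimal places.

Ca in (Mg0.24Fe0.76)CaSi2O6: molar mass 240.517 g/mol; 1×40.078 = 40.078 g → 16.66 wt%.
Ca in CaSO4·2H2O: molar mass 172.164 g/mol; 1×40.078 = 40.078 g → 23.28 wt%.
Difference = 16.66 − 23.28 = -6.62 percentage points.

-6.62 percentage points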